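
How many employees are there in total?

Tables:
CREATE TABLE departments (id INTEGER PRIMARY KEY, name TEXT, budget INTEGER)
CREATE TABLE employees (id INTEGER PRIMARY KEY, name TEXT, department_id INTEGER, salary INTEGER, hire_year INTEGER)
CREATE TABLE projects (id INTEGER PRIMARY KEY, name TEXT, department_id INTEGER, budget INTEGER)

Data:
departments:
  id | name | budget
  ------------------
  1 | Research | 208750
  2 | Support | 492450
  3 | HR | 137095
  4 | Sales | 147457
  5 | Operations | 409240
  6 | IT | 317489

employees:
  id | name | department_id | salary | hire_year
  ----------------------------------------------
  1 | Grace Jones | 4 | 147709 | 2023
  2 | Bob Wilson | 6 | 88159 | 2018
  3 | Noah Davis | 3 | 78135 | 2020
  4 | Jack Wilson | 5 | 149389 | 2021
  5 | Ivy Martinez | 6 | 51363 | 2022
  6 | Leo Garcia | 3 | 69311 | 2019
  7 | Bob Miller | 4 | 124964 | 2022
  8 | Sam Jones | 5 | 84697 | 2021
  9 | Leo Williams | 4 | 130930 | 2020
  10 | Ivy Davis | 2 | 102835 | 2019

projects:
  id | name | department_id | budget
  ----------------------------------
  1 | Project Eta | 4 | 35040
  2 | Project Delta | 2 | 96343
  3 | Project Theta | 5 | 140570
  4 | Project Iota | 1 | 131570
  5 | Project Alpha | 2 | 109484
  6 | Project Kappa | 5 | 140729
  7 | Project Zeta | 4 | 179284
SELECT COUNT(*) FROM employees

Execution result:
10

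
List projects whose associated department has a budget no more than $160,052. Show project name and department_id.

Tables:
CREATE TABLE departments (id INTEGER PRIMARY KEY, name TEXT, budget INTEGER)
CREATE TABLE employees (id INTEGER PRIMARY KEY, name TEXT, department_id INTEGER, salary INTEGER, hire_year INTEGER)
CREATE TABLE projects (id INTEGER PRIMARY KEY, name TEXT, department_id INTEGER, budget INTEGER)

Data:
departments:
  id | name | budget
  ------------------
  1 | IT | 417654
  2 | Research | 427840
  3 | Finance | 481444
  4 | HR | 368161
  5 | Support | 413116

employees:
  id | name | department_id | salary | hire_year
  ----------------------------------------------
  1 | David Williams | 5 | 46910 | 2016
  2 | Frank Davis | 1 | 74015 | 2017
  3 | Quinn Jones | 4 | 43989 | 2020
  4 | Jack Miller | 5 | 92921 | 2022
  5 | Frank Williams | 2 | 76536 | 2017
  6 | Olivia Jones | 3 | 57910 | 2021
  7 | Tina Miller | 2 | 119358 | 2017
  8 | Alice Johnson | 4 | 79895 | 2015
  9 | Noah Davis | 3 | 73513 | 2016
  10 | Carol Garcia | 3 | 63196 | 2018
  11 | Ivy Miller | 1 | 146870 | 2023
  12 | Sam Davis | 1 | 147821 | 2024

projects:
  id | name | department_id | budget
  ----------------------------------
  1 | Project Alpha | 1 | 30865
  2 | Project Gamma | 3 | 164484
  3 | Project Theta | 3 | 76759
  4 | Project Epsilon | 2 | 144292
SELECT name, department_id FROM projects WHERE department_id IN (SELECT id FROM departments WHERE budget <= 160052)

Execution result:
(no rows)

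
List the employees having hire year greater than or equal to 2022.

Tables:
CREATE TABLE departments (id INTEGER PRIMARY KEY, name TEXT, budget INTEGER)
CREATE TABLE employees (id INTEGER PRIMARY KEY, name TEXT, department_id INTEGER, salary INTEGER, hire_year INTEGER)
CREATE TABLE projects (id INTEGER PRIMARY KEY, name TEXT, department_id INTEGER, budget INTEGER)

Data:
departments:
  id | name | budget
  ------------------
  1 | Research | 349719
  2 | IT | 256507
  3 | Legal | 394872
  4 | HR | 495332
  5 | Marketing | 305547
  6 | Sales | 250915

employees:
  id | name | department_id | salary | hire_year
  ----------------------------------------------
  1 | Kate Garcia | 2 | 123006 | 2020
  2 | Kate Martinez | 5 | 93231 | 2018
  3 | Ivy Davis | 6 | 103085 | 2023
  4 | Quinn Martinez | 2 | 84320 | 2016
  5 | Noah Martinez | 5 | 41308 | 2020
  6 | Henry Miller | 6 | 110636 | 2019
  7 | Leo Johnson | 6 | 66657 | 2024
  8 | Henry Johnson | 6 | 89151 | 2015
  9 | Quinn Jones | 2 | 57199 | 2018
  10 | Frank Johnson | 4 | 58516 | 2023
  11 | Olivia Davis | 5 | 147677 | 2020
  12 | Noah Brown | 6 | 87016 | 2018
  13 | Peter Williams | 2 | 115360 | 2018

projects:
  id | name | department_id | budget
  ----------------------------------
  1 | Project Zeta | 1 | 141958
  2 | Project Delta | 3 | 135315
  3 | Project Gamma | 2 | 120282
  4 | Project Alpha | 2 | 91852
SELECT name, hire_year FROM employees WHERE hire_year >= 2022

Execution result:
name | hire_year
Ivy Davis | 2023
Leo Johnson | 2024
Frank Johnson | 2023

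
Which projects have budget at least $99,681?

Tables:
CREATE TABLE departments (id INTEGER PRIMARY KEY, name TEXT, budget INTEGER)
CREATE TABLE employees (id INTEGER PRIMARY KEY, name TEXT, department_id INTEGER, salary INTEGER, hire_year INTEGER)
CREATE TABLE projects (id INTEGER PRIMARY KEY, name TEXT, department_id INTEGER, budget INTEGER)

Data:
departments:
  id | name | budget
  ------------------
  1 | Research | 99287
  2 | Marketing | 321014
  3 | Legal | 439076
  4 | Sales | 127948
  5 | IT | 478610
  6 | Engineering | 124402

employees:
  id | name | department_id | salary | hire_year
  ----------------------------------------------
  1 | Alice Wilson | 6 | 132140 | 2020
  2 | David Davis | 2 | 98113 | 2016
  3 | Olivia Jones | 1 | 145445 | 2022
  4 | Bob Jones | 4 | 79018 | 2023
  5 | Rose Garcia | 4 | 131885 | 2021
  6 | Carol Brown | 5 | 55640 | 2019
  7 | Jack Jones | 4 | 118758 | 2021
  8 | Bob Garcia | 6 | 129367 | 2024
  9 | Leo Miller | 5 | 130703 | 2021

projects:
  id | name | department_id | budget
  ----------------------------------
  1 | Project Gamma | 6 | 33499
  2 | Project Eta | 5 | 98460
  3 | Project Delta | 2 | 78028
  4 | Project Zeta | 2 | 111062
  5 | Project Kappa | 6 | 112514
SELECT name, budget FROM projects WHERE budget >= 99681

Execution result:
name | budget
Project Zeta | 111062
Project Kappa | 112514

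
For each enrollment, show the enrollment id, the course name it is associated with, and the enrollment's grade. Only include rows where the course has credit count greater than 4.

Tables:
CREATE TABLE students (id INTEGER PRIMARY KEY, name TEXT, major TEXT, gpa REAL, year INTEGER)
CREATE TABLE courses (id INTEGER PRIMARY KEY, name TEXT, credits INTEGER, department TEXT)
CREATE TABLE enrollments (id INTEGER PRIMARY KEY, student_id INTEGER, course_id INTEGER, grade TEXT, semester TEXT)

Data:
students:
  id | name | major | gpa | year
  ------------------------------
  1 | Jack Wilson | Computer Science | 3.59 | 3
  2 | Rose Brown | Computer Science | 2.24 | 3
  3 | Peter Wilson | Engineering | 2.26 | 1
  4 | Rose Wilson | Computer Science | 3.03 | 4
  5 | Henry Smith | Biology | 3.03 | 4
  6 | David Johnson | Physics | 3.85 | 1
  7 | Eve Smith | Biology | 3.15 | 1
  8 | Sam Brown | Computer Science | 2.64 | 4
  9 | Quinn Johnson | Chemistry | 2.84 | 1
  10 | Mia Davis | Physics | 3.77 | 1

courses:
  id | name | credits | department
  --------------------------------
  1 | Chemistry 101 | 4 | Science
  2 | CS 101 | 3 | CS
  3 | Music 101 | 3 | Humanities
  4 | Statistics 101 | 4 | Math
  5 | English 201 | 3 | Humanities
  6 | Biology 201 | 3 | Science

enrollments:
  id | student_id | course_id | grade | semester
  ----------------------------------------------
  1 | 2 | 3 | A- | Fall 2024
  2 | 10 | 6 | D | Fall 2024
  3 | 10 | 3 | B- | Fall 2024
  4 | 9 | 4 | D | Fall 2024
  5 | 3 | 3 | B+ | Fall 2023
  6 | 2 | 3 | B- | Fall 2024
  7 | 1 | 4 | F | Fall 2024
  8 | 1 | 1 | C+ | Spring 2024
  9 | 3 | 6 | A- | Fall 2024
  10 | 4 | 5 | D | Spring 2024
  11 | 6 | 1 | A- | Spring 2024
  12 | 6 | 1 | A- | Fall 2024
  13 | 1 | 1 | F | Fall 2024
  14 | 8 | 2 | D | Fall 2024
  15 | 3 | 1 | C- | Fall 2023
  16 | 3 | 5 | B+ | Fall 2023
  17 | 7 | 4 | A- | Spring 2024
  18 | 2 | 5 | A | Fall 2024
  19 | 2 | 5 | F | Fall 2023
SELECT c.id, p.name AS course, c.grade FROM enrollments c JOIN courses p ON c.course_id = p.id WHERE p.credits > 4

Execution result:
(no rows)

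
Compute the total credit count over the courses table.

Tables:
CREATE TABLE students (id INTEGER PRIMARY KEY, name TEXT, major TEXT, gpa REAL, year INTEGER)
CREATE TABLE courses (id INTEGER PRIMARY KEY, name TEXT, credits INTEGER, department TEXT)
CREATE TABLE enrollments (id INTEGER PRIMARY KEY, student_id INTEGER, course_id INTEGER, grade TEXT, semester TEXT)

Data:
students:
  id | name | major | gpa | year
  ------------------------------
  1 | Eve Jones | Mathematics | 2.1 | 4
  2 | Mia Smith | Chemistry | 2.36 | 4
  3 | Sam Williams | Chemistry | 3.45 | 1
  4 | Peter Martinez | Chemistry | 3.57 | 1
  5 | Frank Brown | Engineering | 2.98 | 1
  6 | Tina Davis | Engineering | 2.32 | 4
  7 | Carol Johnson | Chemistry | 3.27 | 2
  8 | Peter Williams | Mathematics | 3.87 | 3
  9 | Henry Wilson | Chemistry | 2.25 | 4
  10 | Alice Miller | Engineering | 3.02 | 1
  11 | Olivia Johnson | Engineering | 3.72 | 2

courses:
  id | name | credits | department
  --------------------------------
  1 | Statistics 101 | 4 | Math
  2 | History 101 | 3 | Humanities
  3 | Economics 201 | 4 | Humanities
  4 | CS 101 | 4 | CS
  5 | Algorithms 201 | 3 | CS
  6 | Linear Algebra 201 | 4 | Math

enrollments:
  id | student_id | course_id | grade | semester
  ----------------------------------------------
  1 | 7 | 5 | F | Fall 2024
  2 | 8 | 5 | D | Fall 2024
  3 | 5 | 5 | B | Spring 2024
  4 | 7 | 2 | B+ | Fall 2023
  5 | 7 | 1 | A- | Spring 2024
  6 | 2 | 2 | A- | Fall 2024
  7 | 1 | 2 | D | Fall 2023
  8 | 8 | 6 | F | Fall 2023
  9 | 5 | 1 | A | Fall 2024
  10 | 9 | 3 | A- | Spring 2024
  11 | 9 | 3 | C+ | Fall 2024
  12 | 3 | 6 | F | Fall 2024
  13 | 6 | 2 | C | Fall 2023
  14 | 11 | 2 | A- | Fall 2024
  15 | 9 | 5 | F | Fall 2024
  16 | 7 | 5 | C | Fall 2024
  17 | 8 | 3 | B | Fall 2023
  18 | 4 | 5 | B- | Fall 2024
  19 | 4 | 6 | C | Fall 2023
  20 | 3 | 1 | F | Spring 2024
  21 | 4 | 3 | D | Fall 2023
SELECT SUM(credits) FROM courses

Execution result:
22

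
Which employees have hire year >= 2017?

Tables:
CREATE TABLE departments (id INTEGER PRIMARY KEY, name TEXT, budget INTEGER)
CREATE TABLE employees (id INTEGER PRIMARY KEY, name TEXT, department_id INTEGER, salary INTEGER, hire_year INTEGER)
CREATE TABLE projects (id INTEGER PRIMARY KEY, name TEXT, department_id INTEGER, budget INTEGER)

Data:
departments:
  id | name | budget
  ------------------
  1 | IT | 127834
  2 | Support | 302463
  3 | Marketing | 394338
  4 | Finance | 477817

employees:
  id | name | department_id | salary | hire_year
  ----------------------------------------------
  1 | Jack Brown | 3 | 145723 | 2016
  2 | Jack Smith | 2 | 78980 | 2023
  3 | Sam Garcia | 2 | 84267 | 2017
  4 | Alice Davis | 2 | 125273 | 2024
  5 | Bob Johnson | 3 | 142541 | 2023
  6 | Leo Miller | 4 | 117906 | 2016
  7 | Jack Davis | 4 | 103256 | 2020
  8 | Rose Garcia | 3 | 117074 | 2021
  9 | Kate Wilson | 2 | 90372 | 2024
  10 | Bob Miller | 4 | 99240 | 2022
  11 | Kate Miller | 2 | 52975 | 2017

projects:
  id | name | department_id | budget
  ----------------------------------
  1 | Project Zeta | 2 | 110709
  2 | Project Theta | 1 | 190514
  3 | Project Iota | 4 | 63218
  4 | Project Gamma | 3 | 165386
SELECT name, hire_year FROM employees WHERE hire_year >= 2017

Execution result:
name | hire_year
Jack Smith | 2023
Sam Garcia | 2017
Alice Davis | 2024
Bob Johnson | 2023
Jack Davis | 2020
Rose Garcia | 2021
Kate Wilson | 2024
Bob Miller | 2022
Kate Miller | 2017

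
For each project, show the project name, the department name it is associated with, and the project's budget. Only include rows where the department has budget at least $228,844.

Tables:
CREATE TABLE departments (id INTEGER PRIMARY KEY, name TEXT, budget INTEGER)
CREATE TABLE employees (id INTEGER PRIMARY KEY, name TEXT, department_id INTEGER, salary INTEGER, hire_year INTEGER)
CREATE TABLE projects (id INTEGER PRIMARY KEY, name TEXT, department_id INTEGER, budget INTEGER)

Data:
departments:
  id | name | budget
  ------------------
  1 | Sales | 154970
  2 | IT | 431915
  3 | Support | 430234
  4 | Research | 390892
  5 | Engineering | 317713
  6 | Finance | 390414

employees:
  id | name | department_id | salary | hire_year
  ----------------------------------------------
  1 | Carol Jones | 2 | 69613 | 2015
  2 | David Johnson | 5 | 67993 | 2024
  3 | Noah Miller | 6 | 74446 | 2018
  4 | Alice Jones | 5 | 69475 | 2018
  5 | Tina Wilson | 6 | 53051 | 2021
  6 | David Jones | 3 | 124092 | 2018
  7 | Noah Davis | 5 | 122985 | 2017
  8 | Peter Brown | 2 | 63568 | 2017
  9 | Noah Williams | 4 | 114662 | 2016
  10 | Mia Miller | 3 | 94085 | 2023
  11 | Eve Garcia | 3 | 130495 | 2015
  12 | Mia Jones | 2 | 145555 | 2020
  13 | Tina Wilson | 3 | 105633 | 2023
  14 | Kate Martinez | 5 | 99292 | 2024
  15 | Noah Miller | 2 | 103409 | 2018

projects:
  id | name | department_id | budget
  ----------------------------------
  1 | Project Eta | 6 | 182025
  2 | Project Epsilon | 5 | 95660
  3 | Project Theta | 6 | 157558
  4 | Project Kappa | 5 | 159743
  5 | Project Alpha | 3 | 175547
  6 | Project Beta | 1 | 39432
SELECT c.name, p.name AS department, c.budget FROM projects c JOIN departments p ON c.department_id = p.id WHERE p.budget >= 228844

Execution result:
name | department | budget
Project Eta | Finance | 182025
Project Epsilon | Engineering | 95660
Project Theta | Finance | 157558
Project Kappa | Engineering | 159743
Project Alpha | Support | 175547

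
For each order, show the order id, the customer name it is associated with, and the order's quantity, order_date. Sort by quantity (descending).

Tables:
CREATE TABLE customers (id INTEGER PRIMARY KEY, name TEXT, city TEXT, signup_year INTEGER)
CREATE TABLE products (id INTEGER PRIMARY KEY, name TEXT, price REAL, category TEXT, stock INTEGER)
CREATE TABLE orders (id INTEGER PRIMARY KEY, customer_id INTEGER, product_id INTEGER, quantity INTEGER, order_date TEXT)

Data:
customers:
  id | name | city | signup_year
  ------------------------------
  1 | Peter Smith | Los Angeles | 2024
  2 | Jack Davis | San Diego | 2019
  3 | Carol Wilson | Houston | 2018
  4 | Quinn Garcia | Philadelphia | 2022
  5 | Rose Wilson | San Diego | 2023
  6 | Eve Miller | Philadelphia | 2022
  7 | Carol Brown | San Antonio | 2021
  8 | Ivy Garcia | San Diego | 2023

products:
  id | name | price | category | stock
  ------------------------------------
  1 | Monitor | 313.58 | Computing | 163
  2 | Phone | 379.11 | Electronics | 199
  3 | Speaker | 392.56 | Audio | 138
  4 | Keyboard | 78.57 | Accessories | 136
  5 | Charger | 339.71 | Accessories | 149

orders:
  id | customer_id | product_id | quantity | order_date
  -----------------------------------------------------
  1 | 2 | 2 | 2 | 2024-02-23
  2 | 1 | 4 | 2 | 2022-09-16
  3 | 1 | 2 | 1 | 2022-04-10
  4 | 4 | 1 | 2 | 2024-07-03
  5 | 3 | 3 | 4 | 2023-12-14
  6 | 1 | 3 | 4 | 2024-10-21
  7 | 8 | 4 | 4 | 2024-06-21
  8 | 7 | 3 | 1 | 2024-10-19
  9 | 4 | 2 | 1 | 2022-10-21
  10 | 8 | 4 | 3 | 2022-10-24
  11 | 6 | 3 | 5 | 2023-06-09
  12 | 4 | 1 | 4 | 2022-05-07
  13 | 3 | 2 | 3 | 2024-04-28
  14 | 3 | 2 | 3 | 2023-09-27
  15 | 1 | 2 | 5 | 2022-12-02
SELECT c.id, p.name AS customer, c.quantity, c.order_date FROM orders c JOIN customers p ON c.customer_id = p.id ORDER BY c.quantity DESC

Execution result:
id | customer | quantity | order_date
11 | Eve Miller | 5 | 2023-06-09
15 | Peter Smith | 5 | 2022-12-02
5 | Carol Wilson | 4 | 2023-12-14
6 | Peter Smith | 4 | 2024-10-21
7 | Ivy Garcia | 4 | 2024-06-21
12 | Quinn Garcia | 4 | 2022-05-07
10 | Ivy Garcia | 3 | 2022-10-24
13 | Carol Wilson | 3 | 2024-04-28
14 | Carol Wilson | 3 | 2023-09-27
1 | Jack Davis | 2 | 2024-02-23
2 | Peter Smith | 2 | 2022-09-16
4 | Quinn Garcia | 2 | 2024-07-03
3 | Peter Smith | 1 | 2022-04-10
8 | Carol Brown | 1 | 2024-10-19
9 | Quinn Garcia | 1 | 2022-10-21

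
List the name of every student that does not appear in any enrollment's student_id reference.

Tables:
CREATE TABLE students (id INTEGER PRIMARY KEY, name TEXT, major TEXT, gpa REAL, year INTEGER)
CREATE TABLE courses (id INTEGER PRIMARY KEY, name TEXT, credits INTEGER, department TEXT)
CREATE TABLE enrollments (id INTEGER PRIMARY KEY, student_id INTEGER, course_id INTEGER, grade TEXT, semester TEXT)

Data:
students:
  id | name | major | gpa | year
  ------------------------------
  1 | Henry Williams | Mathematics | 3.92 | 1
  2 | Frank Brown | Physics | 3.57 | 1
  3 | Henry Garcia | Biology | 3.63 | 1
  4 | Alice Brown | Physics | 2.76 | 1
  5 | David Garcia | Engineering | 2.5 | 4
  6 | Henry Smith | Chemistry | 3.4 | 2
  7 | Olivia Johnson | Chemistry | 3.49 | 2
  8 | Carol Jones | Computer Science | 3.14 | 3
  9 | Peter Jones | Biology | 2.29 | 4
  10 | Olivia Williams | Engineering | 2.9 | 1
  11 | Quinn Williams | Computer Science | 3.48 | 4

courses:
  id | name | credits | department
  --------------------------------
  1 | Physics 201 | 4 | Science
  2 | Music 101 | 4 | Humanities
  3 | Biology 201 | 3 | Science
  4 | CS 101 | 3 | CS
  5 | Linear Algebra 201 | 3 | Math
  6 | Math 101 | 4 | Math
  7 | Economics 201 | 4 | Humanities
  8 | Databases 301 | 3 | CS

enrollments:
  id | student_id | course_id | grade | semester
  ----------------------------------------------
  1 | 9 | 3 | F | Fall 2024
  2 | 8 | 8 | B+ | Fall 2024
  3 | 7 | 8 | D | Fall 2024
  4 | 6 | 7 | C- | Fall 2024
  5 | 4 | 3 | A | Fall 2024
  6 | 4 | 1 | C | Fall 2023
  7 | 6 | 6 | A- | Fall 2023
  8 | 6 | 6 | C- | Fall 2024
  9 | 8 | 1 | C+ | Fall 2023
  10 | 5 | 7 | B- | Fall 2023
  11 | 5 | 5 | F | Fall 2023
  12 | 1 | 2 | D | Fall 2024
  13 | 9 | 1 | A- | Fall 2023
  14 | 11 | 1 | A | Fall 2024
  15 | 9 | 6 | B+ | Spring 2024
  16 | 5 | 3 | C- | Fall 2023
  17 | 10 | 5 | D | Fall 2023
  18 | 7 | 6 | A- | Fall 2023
SELECT p.name FROM students p LEFT JOIN enrollments c ON c.student_id = p.id WHERE c.id IS NULL

Execution result:
name
Frank Brown
Henry Garcia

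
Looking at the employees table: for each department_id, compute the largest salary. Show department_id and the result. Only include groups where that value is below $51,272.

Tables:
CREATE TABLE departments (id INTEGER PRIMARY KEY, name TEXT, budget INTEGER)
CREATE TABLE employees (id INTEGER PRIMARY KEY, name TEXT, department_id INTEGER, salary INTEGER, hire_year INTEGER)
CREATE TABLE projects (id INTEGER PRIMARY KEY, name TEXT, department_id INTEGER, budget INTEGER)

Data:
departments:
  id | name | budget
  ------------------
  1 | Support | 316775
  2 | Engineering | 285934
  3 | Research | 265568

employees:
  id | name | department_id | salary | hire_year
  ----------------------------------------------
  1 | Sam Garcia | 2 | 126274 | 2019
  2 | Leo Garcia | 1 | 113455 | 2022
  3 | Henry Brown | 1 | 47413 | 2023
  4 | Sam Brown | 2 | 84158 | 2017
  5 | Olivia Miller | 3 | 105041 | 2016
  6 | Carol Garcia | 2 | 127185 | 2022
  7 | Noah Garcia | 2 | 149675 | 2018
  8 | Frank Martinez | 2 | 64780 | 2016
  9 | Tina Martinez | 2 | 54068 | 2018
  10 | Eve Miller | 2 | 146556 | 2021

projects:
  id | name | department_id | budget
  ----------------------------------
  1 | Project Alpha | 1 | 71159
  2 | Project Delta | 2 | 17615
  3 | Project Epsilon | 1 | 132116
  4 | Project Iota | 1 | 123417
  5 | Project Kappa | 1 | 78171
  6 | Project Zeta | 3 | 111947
SELECT department_id, MAX(salary) AS max_salary FROM employees GROUP BY department_id HAVING MAX(salary) < 51272

Execution result:
(no rows)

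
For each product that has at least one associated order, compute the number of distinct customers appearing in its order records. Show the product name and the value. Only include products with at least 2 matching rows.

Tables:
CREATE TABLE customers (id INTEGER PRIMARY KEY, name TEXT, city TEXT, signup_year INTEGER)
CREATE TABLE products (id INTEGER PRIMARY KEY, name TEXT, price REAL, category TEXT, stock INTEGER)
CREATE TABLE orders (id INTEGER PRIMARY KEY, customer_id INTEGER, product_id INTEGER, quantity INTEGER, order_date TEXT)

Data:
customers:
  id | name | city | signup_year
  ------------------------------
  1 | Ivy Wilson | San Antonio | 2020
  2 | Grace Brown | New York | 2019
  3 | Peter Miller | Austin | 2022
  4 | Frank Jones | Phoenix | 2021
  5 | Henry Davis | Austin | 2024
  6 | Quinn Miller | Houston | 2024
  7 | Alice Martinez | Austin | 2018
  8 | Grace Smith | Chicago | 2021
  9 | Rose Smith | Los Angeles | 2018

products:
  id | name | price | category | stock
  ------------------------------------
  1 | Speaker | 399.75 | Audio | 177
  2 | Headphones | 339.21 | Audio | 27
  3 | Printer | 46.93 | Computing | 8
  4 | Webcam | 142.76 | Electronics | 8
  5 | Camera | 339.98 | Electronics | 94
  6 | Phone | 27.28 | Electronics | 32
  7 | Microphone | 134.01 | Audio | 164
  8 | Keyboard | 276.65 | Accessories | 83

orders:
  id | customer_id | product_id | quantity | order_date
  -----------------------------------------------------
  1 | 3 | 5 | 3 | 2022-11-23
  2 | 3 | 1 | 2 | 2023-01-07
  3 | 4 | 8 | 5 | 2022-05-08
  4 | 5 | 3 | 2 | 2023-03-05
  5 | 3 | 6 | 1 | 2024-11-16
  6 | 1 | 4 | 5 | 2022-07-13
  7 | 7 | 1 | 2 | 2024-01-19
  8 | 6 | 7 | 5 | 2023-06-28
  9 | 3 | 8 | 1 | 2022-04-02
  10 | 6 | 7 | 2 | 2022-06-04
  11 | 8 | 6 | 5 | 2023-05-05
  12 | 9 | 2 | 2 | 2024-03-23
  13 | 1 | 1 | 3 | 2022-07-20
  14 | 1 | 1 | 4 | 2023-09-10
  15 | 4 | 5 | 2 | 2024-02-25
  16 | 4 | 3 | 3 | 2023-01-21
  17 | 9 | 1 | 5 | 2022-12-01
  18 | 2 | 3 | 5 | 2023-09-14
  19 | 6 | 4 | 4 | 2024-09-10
SELECT p.name, COUNT(DISTINCT c.customer_id) AS distinct_customer_count FROM orders c JOIN products p ON c.product_id = p.id GROUP BY p.id, p.name HAVING COUNT(*) >= 2

Execution result:
name | distinct_customer_count
Speaker | 4
Printer | 3
Webcam | 2
Camera | 2
Phone | 2
Microphone | 1
Keyboard | 2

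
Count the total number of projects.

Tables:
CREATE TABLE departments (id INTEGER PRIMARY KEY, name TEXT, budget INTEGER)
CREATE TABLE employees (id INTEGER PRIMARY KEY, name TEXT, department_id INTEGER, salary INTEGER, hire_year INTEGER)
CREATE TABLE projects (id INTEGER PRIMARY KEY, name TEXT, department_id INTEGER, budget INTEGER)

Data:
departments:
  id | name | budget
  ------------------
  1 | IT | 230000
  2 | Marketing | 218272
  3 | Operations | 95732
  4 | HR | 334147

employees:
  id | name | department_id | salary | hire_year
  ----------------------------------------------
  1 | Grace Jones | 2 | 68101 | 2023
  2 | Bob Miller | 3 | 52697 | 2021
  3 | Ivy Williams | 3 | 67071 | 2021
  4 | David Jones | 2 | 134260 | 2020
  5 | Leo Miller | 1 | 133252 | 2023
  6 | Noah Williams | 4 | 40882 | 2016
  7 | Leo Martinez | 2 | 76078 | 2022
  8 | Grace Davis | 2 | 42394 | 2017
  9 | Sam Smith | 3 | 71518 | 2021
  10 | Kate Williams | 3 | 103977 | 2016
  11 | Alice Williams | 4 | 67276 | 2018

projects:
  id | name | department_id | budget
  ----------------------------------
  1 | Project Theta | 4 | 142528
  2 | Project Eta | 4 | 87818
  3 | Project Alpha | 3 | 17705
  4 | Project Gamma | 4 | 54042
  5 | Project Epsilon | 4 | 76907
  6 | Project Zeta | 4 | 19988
SELECT COUNT(*) FROM projects

Execution result:
6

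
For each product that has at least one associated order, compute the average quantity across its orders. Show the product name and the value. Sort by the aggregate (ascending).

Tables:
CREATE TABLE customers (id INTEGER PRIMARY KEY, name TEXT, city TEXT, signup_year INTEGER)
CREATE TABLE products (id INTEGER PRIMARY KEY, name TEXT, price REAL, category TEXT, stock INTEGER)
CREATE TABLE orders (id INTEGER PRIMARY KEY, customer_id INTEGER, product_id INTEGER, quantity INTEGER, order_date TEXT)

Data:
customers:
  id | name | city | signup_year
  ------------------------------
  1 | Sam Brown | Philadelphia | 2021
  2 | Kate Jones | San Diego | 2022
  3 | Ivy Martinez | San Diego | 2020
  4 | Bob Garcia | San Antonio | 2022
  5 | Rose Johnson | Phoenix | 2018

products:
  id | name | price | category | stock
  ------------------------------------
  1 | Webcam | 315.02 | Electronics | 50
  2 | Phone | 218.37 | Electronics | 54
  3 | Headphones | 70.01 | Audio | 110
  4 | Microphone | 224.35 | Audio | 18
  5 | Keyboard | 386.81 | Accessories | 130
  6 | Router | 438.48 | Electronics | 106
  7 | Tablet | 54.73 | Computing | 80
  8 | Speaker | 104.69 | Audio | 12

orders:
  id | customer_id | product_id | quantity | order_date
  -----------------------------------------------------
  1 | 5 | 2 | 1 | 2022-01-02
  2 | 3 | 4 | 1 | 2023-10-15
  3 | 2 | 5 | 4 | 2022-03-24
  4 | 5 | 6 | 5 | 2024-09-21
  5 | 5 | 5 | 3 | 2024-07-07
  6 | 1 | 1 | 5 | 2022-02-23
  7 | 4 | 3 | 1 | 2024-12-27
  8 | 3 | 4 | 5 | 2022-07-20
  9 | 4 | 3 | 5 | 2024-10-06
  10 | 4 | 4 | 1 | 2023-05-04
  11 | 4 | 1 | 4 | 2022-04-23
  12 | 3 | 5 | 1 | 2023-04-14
SELECT p.name, AVG(c.quantity) AS avg_quantity FROM orders c JOIN products p ON c.product_id = p.id GROUP BY p.id, p.name ORDER BY avg_quantity ASC

Execution result:
name | avg_quantity
Phone | 1.00
Microphone | 2.33
Keyboard | 2.67
Headphones | 3.00
Webcam | 4.50
Router | 5.00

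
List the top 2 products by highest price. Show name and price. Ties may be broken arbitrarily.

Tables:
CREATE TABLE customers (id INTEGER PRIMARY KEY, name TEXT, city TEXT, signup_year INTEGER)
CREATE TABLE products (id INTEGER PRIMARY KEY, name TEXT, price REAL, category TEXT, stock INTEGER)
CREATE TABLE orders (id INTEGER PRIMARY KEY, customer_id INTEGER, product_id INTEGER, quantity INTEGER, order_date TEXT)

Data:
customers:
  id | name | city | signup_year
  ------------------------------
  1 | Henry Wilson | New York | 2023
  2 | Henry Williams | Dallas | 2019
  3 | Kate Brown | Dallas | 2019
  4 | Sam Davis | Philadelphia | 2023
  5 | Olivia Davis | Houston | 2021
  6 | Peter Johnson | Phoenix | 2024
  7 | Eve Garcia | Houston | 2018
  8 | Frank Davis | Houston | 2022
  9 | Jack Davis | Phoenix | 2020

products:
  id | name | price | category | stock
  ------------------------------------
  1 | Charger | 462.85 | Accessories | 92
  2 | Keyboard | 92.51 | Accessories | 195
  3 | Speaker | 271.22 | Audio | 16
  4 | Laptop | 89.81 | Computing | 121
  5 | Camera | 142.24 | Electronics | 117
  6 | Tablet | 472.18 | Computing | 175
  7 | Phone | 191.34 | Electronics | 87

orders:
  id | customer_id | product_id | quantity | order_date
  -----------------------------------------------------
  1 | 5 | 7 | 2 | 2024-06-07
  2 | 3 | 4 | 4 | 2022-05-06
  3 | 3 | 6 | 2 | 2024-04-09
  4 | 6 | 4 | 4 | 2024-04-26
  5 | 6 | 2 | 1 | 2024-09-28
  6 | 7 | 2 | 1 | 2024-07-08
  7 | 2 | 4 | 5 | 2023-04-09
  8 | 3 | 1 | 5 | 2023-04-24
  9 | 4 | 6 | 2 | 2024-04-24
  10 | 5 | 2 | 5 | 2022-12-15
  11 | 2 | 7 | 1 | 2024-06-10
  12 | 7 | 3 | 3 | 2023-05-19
SELECT name, price FROM products ORDER BY price DESC LIMIT 2

Execution result:
name | price
Tablet | 472.18
Charger | 462.85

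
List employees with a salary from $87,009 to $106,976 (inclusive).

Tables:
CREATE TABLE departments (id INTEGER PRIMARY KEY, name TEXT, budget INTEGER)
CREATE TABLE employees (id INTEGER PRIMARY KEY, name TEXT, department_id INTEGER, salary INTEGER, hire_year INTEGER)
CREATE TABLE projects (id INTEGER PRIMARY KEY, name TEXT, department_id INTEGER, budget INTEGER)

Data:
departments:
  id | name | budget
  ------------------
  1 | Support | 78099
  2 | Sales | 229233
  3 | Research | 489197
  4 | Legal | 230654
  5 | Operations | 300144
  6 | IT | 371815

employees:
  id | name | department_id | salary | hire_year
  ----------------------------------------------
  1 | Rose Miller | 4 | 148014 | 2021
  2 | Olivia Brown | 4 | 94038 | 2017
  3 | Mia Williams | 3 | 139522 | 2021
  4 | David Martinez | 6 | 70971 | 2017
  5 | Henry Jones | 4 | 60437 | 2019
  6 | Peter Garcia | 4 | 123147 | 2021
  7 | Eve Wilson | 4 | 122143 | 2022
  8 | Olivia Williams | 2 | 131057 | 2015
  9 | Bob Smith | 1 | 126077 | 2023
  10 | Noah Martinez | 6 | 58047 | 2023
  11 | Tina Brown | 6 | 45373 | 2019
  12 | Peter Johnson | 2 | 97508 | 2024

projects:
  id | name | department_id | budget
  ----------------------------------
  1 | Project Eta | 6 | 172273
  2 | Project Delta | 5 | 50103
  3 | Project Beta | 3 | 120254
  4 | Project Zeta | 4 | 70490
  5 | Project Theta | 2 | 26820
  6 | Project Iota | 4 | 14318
SELECT name, salary FROM employees WHERE salary BETWEEN 87009 AND 106976

Execution result:
name | salary
Olivia Brown | 94038
Peter Johnson | 97508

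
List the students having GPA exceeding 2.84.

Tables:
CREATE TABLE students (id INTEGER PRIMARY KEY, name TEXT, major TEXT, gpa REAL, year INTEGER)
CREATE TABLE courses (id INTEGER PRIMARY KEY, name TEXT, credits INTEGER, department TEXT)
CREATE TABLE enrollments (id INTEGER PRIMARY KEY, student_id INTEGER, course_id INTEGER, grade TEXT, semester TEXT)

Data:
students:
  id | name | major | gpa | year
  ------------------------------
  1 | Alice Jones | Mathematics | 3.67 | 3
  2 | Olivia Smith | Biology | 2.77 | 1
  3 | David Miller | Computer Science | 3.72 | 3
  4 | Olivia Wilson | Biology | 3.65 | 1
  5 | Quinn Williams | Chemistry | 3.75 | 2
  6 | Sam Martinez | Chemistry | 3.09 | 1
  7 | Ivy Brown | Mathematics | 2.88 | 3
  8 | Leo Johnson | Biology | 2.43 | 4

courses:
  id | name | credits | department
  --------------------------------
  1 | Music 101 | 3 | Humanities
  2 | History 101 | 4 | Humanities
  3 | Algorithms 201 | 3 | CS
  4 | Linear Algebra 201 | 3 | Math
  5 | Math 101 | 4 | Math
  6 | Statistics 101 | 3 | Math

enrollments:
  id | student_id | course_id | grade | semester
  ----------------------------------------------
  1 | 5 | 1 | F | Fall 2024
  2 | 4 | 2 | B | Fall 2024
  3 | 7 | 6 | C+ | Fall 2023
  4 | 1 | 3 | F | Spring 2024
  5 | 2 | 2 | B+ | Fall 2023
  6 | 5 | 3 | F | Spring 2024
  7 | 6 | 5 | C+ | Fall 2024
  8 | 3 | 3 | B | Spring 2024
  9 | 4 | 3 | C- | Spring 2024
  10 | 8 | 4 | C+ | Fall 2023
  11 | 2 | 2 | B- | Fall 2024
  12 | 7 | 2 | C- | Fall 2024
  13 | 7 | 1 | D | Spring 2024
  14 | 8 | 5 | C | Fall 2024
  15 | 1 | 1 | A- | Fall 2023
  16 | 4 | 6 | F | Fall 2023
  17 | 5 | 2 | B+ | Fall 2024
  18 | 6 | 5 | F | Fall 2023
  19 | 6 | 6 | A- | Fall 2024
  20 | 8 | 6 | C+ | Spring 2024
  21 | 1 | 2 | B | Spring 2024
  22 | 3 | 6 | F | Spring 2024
SELECT name, gpa FROM students WHERE gpa > 2.84

Execution result:
name | gpa
Alice Jones | 3.67
David Miller | 3.72
Olivia Wilson | 3.65
Quinn Williams | 3.75
Sam Martinez | 3.09
Ivy Brown | 2.88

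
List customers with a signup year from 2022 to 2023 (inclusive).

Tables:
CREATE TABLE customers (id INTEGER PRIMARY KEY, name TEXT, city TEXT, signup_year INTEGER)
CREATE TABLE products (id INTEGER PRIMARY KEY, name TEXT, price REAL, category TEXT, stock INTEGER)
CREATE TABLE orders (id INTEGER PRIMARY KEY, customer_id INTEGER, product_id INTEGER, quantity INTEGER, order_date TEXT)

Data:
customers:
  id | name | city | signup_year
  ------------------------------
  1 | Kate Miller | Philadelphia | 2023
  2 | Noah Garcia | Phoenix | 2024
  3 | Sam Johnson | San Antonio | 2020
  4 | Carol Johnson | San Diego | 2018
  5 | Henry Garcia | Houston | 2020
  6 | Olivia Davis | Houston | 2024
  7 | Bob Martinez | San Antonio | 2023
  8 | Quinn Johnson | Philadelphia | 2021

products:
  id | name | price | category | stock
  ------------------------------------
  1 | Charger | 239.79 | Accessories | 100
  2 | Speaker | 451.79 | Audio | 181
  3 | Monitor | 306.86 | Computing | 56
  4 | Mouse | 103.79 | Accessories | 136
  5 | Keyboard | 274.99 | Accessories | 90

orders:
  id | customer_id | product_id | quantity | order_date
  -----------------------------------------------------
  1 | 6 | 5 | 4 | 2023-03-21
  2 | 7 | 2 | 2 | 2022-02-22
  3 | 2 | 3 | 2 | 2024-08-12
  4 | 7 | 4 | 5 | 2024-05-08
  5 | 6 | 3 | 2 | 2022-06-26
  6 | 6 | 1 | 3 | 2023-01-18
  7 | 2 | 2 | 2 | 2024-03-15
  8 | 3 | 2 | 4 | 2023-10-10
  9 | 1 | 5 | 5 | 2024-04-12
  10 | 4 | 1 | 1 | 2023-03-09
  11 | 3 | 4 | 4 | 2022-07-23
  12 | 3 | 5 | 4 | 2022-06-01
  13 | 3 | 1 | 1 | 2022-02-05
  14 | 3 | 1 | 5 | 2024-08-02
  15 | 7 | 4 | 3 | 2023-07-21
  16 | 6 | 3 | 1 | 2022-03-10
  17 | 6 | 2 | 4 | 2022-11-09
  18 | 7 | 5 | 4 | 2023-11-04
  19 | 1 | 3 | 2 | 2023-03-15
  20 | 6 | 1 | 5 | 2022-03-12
SELECT name, signup_year FROM customers WHERE signup_year BETWEEN 2022 AND 2023

Execution result:
name | signup_year
Kate Miller | 2023
Bob Martinez | 2023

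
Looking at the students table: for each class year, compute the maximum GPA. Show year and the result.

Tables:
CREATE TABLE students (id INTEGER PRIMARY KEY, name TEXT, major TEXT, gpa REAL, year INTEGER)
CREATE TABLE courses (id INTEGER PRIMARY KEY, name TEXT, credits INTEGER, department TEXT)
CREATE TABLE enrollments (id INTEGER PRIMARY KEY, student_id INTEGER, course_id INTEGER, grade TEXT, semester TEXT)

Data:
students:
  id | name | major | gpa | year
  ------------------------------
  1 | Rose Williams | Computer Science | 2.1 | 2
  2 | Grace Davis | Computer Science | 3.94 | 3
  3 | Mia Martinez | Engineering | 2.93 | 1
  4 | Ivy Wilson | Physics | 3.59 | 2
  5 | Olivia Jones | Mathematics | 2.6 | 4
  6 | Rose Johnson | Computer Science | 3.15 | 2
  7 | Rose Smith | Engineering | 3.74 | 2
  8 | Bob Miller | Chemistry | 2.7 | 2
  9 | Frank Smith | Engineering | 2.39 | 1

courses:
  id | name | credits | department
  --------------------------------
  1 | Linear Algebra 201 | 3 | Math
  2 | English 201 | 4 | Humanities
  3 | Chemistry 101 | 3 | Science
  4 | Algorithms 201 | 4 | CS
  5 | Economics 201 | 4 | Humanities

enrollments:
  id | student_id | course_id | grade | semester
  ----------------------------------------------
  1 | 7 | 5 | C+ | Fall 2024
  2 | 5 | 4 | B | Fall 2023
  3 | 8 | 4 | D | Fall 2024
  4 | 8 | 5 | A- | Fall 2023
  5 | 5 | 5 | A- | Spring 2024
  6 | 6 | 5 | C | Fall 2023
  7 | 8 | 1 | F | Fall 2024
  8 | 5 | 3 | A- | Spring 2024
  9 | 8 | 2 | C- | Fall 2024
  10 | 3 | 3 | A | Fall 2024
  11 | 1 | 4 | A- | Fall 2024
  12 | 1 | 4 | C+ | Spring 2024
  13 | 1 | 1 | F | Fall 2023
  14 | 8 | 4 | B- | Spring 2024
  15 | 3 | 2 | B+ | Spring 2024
SELECT year, MAX(gpa) AS max_gpa FROM students GROUP BY year

Execution result:
year | max_gpa
1 | 2.93
2 | 3.74
3 | 3.94
4 | 2.60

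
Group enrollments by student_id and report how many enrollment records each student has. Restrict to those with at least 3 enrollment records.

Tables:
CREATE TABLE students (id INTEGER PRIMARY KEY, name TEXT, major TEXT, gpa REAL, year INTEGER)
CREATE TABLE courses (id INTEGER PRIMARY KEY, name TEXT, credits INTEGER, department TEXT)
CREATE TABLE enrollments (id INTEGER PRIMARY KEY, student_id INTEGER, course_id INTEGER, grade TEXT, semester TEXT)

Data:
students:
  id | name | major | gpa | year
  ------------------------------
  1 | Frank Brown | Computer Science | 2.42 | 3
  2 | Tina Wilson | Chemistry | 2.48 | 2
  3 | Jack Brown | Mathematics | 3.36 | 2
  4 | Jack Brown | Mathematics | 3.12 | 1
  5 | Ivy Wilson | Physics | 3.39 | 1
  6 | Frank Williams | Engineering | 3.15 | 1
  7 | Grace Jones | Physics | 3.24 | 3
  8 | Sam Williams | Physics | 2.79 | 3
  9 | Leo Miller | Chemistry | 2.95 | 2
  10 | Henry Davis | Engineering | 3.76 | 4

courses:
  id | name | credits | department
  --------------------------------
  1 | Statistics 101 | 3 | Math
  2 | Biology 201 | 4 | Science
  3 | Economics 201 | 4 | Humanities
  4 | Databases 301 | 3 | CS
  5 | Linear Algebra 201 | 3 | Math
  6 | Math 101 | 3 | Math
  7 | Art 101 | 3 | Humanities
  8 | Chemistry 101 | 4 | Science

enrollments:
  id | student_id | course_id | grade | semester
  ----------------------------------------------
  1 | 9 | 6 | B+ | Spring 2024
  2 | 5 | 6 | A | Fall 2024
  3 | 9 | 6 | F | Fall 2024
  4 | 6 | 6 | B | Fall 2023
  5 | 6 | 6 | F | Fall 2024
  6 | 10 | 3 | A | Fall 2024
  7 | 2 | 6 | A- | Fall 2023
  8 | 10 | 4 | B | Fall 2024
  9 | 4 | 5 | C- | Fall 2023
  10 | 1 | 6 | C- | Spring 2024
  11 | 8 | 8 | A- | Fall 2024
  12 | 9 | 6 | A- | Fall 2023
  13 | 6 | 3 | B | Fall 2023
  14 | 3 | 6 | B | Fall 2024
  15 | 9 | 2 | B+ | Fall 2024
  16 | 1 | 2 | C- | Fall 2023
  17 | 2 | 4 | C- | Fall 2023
SELECT student_id, COUNT(*) AS enrollment_count FROM enrollments GROUP BY student_id HAVING COUNT(*) >= 3

Execution result:
student_id | enrollment_count
6 | 3
9 | 4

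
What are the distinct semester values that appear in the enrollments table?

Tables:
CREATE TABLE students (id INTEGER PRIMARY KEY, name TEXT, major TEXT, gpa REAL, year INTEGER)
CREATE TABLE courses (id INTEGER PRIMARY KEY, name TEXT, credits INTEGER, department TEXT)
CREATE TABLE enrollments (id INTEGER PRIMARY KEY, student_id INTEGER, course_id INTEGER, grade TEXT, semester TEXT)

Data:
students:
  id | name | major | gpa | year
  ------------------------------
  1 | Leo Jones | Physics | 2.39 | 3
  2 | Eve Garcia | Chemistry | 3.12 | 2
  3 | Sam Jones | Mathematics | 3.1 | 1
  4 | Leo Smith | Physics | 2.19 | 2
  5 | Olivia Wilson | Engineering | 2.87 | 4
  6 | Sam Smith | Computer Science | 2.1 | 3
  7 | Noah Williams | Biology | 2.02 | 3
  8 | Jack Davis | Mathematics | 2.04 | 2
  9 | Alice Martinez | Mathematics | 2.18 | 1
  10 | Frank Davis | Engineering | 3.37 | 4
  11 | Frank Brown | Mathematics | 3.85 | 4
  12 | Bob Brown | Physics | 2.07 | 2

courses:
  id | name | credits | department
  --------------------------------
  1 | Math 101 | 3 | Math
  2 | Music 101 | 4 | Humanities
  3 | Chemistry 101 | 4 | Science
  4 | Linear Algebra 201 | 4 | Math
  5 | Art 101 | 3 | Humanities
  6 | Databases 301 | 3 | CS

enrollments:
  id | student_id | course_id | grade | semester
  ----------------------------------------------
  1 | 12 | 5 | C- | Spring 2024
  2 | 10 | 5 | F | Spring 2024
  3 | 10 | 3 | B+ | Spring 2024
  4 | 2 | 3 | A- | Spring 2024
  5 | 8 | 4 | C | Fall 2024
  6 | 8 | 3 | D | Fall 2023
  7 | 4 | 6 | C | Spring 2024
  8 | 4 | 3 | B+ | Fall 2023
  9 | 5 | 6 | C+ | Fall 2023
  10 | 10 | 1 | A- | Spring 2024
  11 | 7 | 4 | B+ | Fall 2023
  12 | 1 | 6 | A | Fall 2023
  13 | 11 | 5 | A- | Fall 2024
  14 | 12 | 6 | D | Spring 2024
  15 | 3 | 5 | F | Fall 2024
SELECT DISTINCT semester FROM enrollments

Execution result:
semester
Spring 2024
Fall 2024
Fall 2023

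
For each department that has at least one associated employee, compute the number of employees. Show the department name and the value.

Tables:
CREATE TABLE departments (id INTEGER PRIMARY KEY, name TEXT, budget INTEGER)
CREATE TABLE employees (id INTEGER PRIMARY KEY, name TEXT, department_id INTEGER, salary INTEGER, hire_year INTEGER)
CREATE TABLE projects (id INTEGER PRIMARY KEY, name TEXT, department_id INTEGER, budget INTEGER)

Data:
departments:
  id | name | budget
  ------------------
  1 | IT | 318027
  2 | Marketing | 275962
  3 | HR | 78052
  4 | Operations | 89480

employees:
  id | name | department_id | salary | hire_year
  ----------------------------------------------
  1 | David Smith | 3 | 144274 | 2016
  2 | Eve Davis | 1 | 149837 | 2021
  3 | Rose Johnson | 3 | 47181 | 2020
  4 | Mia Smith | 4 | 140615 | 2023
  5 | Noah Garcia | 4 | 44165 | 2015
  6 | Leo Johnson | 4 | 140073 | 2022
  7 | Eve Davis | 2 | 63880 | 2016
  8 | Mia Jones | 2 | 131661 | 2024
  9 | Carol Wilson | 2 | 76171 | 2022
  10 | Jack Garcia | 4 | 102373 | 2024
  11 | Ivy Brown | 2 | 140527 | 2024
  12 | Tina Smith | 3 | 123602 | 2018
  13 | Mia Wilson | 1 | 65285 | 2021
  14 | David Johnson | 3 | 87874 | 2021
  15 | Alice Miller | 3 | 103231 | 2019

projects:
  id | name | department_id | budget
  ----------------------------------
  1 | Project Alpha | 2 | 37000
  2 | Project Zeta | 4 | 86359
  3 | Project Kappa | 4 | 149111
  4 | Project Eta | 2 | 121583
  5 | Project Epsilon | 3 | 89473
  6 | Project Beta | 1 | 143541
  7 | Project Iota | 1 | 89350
SELECT p.name, COUNT(*) AS n FROM employees c JOIN departments p ON c.department_id = p.id GROUP BY p.id, p.name

Execution result:
name | n
IT | 2
Marketing | 4
HR | 5
Operations | 4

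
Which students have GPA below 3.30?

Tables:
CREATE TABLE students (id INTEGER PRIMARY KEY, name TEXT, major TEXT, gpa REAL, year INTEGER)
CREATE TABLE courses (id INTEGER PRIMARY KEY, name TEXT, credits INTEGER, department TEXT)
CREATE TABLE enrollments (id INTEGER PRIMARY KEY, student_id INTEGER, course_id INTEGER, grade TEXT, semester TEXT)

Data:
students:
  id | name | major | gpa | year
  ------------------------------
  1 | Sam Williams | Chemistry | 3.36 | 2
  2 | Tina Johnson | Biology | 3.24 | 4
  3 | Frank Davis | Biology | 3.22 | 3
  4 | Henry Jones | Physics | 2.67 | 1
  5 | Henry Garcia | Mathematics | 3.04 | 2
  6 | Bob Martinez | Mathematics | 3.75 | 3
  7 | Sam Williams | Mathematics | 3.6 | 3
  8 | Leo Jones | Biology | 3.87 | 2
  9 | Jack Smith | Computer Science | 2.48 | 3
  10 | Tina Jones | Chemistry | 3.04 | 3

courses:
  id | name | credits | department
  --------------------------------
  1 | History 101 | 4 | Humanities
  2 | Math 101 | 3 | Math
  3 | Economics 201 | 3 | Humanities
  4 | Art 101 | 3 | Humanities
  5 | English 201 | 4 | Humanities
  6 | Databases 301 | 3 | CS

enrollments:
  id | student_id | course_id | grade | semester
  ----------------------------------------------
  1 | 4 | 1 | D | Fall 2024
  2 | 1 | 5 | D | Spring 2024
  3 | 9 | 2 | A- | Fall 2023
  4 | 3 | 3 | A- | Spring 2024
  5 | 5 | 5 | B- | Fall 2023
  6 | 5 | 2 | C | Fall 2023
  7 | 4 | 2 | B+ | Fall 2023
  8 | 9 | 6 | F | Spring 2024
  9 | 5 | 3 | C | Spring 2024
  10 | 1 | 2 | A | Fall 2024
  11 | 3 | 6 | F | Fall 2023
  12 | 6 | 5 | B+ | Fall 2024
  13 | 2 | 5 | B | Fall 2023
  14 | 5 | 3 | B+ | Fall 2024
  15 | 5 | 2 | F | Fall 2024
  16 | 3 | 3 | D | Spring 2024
SELECT name, gpa FROM students WHERE gpa < 3.3

Execution result:
name | gpa
Tina Johnson | 3.24
Frank Davis | 3.22
Henry Jones | 2.67
Henry Garcia | 3.04
Jack Smith | 2.48
Tina Jones | 3.04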